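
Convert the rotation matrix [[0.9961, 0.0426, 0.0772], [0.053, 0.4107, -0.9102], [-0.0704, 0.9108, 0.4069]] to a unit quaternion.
0.8387 + 0.5428i + 0.044j + 0.0031k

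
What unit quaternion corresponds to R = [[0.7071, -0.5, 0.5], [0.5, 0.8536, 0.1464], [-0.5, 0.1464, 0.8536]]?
0.9239 + 0.2706j + 0.2706k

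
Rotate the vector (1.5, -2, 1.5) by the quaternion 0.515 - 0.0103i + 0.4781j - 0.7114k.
(-1.389, -2.094, 1.479)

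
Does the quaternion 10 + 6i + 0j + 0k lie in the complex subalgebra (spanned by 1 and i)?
Yes. The quaternion 10 + 6i has j- and k-coefficients y = z = 0, so it lies in the complex subalgebra spanned by 1 and i.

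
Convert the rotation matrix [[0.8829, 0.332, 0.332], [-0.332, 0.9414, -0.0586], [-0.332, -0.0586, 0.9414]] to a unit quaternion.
0.9703 + 0.1711j - 0.1711k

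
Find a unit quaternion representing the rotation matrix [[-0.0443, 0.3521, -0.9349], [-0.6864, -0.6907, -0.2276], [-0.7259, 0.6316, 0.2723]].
-0.3665 - 0.5861i + 0.1426j + 0.7084k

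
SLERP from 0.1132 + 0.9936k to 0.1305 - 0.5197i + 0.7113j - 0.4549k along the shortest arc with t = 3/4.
-0.0732 + 0.4298i - 0.5883j + 0.6811k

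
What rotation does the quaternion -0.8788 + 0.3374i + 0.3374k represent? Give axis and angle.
axis = (√2/2, 0, √2/2), θ = 303°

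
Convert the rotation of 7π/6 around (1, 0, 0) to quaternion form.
-0.2588 + 0.9659i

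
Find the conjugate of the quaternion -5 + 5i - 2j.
-5 - 5i + 2j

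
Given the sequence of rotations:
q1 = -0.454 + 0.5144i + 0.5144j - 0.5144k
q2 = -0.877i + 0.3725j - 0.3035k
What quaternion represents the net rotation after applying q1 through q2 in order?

q2 · q1 = 0.1034 + 0.3627i - 0.7764j - 0.505k
0.1034 + 0.3627i - 0.7764j - 0.505k


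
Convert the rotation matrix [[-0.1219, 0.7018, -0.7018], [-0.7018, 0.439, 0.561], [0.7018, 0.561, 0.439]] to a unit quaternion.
0.6626 - 0.5296j - 0.5296k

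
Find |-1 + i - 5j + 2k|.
√31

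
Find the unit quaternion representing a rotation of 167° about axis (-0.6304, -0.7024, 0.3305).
0.1132 - 0.6263i - 0.6979j + 0.3284k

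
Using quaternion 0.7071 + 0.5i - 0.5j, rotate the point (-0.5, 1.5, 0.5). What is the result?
(-1.354, 0.646, 0.707)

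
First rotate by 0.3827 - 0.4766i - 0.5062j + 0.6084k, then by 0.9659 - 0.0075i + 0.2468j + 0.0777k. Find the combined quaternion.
0.4437 - 0.2737i - 0.427j + 0.7388k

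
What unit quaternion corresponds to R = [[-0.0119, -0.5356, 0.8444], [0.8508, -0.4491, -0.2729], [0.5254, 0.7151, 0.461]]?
0.5 + 0.494i + 0.1595j + 0.6932k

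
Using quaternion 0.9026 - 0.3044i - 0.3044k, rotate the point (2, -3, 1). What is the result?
(0.166, -2.438, 2.834)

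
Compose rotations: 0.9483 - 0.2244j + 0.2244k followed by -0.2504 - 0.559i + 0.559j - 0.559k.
0.0134 - 0.5301i + 0.7117j - 0.4608k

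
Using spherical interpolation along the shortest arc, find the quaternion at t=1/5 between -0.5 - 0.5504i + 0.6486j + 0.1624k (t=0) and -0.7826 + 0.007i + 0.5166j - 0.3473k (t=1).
-0.5939 - 0.4587i + 0.6584j + 0.0578k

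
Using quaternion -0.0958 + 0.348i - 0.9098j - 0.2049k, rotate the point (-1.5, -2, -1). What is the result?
(2.422, -0.896, 0.761)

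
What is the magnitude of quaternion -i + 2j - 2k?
3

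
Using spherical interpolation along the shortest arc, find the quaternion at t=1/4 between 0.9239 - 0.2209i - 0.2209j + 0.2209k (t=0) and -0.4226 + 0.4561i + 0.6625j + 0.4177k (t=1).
0.8717 - 0.3126i - 0.3732j + 0.0562k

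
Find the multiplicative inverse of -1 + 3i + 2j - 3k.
-0.0435 - 0.1304i - 0.087j + 0.1304k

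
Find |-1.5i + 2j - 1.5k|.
2.915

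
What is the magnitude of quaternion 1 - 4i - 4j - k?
√34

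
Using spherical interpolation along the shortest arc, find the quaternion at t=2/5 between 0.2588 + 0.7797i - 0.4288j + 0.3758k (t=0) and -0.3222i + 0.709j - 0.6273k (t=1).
0.1628 + 0.6275i - 0.5714j + 0.5033k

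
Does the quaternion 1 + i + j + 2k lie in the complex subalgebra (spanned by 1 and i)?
No. The quaternion 1 + i + j + 2k has j-coefficient y = 1 and k-coefficient z = 2, not both zero, so it does not lie in the complex subalgebra spanned by 1 and i.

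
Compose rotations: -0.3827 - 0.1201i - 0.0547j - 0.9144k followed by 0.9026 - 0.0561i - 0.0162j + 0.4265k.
0.0369 - 0.0488i - 0.1457j - 0.9874k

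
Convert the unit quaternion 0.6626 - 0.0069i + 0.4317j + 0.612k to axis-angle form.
axis = (-0.0092, 0.5764, 0.8171), θ = 97°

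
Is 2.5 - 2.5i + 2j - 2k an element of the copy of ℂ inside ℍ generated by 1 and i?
No. The quaternion 2.5 - 2.5i + 2j - 2k has j-coefficient y = 2 and k-coefficient z = -2, not both zero, so it does not lie in the complex subalgebra spanned by 1 and i.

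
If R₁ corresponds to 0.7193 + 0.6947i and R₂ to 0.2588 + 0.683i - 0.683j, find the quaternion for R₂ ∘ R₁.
-0.2883 + 0.6711i - 0.4913j + 0.4745k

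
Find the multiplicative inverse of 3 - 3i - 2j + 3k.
0.0968 + 0.0968i + 0.0645j - 0.0968k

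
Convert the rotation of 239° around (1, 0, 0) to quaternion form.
-0.4924 + 0.8704i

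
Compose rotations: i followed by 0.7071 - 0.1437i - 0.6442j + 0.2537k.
0.1437 + 0.7071i + 0.2537j + 0.6442k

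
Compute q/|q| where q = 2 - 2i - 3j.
0.4851 - 0.4851i - 0.7276j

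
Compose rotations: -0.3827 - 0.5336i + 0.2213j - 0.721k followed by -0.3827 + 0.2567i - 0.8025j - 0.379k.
0.1878 + 0.7684i + 0.6097j + 0.0496k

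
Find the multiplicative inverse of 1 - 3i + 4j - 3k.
0.0286 + 0.0857i - 0.1143j + 0.0857k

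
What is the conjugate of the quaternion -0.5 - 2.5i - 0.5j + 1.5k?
-0.5 + 2.5i + 0.5j - 1.5k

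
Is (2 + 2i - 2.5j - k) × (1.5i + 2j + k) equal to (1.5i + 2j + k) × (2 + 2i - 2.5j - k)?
No: pq = 3 + 2.5i + 0.5j + 9.75k ≠ 3 + 3.5i + 7.5j - 5.75k = qp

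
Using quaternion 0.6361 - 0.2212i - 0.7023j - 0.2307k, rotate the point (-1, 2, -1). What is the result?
(2.093, 0.969, -0.826)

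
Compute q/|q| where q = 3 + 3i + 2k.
0.6396 + 0.6396i + 0.4264k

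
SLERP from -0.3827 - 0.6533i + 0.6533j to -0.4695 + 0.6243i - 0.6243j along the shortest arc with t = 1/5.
-0.2147 - 0.6906i + 0.6906j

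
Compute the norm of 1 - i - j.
√3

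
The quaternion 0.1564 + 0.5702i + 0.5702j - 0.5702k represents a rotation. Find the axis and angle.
axis = (√3/3, √3/3, -√3/3), θ = 162°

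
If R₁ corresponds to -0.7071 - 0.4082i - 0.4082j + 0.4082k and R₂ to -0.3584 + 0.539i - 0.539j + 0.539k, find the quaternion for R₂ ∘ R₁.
0.0334 - 0.2348i + 0.0874j - 0.9675k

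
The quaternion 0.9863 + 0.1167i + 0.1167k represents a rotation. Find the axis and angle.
axis = (√2/2, 0, √2/2), θ = 19°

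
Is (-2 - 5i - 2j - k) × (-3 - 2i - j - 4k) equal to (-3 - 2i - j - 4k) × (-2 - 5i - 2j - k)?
No: pq = -10 + 26i - 10j + 12k ≠ -10 + 12i + 26j + 10k = qp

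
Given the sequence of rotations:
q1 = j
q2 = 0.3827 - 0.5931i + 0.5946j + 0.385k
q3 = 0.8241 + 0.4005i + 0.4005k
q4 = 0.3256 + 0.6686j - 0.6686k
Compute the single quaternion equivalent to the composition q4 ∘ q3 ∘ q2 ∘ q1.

q2 · q1 = -0.5946 - 0.385i + 0.3827j - 0.5931k
q3 · q2 · q1 = -0.0983 - 0.7087i + 0.3987j - 0.5736k
q4 · q3 · q2 · q1 = -0.6821 - 0.3477i + 0.5379j + 0.3528k
-0.6821 - 0.3477i + 0.5379j + 0.3528k


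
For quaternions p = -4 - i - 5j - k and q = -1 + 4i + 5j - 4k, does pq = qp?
No: pq = 29 + 10i - 23j + 32k ≠ 29 - 40i - 7j + 2k = qp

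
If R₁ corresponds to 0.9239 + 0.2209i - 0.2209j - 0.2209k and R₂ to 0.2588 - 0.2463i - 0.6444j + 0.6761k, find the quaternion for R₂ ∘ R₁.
0.3005 + 0.1213i - 0.5576j + 0.7642k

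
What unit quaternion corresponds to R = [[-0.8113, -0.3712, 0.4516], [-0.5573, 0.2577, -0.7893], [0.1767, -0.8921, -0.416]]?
0.0872 - 0.2945i + 0.7882j - 0.5333k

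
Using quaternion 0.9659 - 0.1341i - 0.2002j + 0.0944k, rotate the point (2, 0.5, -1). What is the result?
(2.152, 0.724, -0.309)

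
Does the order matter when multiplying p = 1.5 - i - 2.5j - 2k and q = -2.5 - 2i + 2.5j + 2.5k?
Yes: pq = 5.5 - 1.75i + 16.5j + 1.25k ≠ 5.5 + 0.75i + 3.5j + 16.25k = qp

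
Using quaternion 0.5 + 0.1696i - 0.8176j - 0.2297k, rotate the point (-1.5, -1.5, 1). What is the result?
(-0.16, -0.289, -2.322)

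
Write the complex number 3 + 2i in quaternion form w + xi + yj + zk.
3 + 2i + 0j + 0k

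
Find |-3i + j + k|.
√11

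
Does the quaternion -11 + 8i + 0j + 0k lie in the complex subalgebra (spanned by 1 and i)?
Yes. The quaternion -11 + 8i has j- and k-coefficients y = z = 0, so it lies in the complex subalgebra spanned by 1 and i.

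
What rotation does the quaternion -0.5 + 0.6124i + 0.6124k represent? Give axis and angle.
axis = (√2/2, 0, √2/2), θ = 4π/3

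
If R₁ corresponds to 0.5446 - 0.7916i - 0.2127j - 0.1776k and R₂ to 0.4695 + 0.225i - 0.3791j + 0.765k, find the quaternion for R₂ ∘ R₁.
0.489 - 0.0191i - 0.8719j - 0.0147k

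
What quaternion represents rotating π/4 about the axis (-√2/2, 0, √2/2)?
0.9239 - 0.2706i + 0.2706k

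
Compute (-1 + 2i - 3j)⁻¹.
-0.0714 - 0.1429i + 0.2143j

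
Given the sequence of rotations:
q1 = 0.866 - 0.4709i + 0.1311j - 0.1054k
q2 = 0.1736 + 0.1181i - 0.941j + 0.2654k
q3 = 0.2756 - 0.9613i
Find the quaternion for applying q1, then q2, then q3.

q2 · q1 = 0.3573 + 0.0849i - 0.9047j - 0.2161k
q3 · q2 · q1 = 0.1801 - 0.3201i - 0.4571j + 0.8101k
0.1801 - 0.3201i - 0.4571j + 0.8101k


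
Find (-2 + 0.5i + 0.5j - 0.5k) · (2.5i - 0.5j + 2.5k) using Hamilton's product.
0.25 - 4i - 1.5j - 6.5k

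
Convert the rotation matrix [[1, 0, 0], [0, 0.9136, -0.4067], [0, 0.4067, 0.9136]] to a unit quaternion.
0.9782 + 0.2079i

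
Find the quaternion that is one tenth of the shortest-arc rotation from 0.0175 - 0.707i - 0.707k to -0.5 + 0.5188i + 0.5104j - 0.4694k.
0.0933 - 0.7731i - 0.0777j - 0.6226k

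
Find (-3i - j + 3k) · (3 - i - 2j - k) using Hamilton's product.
-2 - 2i - 9j + 14k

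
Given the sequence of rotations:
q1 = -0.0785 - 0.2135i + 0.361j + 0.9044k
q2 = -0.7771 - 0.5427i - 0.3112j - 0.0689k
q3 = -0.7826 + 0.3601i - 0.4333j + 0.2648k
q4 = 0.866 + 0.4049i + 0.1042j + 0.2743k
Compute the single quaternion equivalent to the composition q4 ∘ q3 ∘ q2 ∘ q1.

q2 · q1 = 0.1198 - 0.0481i + 0.2494j - 0.9598k
q3 · q2 · q1 = 0.2858 + 0.4306i + 0.0858j + 0.8518k
q4 · q3 · q2 · q1 = -0.1694 + 0.5538i - 0.1227j + 0.8059k
-0.1694 + 0.5538i - 0.1227j + 0.8059k


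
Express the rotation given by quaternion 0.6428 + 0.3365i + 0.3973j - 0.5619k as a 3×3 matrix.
[[0.0528, 0.9898, 0.1326], [-0.455, 0.1421, -0.8791], [-0.8889, -0.0139, 0.4578]]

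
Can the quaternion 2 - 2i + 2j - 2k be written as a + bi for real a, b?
No. The quaternion 2 - 2i + 2j - 2k has j-coefficient y = 2 and k-coefficient z = -2, not both zero, so it does not lie in the complex subalgebra spanned by 1 and i.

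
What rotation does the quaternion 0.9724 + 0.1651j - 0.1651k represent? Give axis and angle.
axis = (0, √2/2, -√2/2), θ = 27°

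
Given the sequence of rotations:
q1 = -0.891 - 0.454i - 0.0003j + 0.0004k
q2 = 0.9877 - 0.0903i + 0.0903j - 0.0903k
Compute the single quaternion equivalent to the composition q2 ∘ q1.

q2 · q1 = -0.921 - 0.3679i - 0.0397j + 0.1219k
-0.921 - 0.3679i - 0.0397j + 0.1219k


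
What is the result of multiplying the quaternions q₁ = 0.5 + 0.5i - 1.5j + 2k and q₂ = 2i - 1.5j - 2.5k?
1.75 + 7.75i + 4.5j + k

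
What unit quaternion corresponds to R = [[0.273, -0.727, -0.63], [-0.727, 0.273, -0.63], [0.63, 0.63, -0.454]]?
0.5225 + 0.6029i - 0.6029j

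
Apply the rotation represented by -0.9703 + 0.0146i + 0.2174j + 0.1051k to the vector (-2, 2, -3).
(-0.09, 2.128, -3.53)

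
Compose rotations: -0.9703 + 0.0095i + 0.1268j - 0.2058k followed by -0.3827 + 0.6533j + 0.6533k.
0.4229 - 0.2209i - 0.6762j - 0.5613k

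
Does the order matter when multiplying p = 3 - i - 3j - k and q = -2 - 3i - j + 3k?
Yes: pq = -9 - 17i + 9j + 3k ≠ -9 + 3i - 3j + 19k = qp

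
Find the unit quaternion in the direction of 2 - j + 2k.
0.6667 - 0.3333j + 0.6667k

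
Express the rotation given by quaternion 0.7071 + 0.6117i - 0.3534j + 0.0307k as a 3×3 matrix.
[[0.7483, -0.4758, -0.4622], [-0.3889, 0.2498, -0.8868], [0.5373, 0.8434, 0.0019]]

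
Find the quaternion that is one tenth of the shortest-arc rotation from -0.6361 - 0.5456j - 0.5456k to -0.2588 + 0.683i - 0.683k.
-0.623 + 0.0811i - 0.508j - 0.5892k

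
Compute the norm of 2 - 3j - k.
√14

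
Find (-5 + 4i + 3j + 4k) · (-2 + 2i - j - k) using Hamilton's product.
9 - 17i + 11j - 13k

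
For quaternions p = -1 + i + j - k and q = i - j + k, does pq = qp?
No: pq = 1 - i - j - 3k ≠ 1 - i + 3j + k = qp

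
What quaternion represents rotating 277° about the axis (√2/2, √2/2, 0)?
-0.749 + 0.4685i + 0.4685j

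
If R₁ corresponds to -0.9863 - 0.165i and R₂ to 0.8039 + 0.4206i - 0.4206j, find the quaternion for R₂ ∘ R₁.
-0.7235 - 0.5475i + 0.4148j - 0.0694k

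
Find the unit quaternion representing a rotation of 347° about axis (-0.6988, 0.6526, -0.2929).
-0.9936 - 0.0791i + 0.0739j - 0.0332k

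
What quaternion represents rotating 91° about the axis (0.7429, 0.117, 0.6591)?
0.7009 + 0.5299i + 0.0835j + 0.4701k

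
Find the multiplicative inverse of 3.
0.3333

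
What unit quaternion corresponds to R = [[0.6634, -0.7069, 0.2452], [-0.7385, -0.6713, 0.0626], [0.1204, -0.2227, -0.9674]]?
-0.0785 + 0.9086i - 0.3977j + 0.1006k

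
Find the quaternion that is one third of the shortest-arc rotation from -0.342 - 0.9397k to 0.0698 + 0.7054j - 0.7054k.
-0.2194 + 0.2645j - 0.9391k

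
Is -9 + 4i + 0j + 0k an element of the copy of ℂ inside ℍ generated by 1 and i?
Yes. The quaternion -9 + 4i has j- and k-coefficients y = z = 0, so it lies in the complex subalgebra spanned by 1 and i.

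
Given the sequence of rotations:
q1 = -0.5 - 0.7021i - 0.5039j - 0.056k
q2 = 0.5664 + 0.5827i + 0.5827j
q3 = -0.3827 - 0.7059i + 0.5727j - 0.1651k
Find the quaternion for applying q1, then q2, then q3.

q2 · q1 = 0.4195 - 0.7217i - 0.5441j + 0.0838k
q3 · q2 · q1 = -0.3445 - 0.0618i + 0.6268j + 0.6961k
-0.3445 - 0.0618i + 0.6268j + 0.6961k


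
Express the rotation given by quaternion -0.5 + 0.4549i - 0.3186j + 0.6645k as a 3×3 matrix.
[[-0.0861, 0.3746, 0.9232], [-0.9544, -0.297, 0.0315], [0.286, -0.8783, 0.3831]]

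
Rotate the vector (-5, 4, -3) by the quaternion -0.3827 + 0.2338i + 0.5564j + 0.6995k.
(6.467, -1.848, -2.182)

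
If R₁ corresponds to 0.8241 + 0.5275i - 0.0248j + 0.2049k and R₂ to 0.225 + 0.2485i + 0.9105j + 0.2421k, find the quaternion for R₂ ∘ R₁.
0.0273 + 0.516i + 0.8216j - 0.2408k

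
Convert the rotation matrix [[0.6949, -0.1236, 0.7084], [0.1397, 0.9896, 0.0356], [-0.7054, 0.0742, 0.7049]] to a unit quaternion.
0.9205 + 0.0105i + 0.384j + 0.0715k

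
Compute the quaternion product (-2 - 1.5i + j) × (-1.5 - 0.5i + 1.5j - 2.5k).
0.75 + 0.75i - 8.25j + 3.25k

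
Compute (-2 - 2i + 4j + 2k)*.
-2 + 2i - 4j - 2k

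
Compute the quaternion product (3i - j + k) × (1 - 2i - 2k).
8 + 5i + 3j - k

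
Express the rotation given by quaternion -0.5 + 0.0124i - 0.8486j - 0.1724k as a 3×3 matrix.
[[-0.4997, -0.1934, 0.8443], [0.1514, 0.9402, 0.305], [-0.8529, 0.2802, -0.4406]]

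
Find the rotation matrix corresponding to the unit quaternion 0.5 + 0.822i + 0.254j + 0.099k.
[[0.8514, 0.3186, 0.4168], [0.5166, -0.371, -0.7717], [-0.0912, 0.8723, -0.4804]]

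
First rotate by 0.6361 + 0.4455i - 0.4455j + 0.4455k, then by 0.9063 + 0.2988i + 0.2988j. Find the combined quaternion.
0.5765 + 0.7269i - 0.3468j + 0.1375k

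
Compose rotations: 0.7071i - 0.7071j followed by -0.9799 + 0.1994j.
0.141 - 0.6929i + 0.6929j - 0.141k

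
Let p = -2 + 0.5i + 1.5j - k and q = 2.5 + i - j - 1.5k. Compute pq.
-5.5 - 4i + 5.5j - 1.5k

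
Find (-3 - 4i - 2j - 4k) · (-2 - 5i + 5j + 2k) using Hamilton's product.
4 + 39i + 17j - 28k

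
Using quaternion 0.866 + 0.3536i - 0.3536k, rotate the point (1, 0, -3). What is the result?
(1.5, 1.225, -2.5)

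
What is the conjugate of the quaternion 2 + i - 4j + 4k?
2 - i + 4j - 4k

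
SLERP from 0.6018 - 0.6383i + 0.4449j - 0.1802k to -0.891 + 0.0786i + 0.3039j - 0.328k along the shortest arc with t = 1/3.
0.827 - 0.5197i + 0.2143j - 0.0022k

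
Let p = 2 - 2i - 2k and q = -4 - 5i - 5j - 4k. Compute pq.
-26 - 12i - 8j + 10k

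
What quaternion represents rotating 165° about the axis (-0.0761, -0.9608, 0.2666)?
0.1305 - 0.0754i - 0.9526j + 0.2643k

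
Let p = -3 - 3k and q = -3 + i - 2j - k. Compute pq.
6 - 9i + 3j + 12k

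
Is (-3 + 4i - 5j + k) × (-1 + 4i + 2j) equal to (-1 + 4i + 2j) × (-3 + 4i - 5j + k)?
No: pq = -3 - 18i + 3j + 27k ≠ -3 - 14i - 5j - 29k = qp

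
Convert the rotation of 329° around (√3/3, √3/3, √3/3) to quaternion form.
-0.9636 + 0.1543i + 0.1543j + 0.1543k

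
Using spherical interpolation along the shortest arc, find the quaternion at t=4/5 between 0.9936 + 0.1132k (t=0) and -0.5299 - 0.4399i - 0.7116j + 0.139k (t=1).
0.6914 + 0.3768i + 0.6096j - 0.092k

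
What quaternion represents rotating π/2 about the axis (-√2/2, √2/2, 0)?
0.7071 - 0.5i + 0.5j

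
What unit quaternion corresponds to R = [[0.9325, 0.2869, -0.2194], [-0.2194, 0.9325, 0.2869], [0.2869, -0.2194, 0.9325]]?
0.9744 - 0.1299i - 0.1299j - 0.1299k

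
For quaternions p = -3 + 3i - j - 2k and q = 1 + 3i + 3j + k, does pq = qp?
No: pq = -7 - i - 19j + 7k ≠ -7 - 11i - j - 17k = qp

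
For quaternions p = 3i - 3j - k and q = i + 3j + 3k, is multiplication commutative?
No: pq = 9 - 6i - 10j + 12k ≠ 9 + 6i + 10j - 12k = qp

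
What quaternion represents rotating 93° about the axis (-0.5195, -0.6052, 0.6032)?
0.6884 - 0.3768i - 0.439j + 0.4375k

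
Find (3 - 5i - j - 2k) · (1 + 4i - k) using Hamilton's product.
21 + 8i - 14j - k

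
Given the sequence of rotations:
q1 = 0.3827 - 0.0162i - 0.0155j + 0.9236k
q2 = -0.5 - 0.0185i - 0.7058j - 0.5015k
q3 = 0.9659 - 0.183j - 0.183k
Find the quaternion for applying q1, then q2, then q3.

q2 · q1 = 0.2606 - 0.6586i - 0.2371j - 0.6649k
q3 · q2 · q1 = 0.0866 - 0.5579i - 0.1562j - 0.8104k
0.0866 - 0.5579i - 0.1562j - 0.8104k


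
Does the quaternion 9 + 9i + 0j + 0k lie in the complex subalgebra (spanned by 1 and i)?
Yes. The quaternion 9 + 9i has j- and k-coefficients y = z = 0, so it lies in the complex subalgebra spanned by 1 and i.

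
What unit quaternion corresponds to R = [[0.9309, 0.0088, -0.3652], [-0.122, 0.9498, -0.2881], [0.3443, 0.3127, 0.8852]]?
0.9703 + 0.1548i - 0.1828j - 0.0337k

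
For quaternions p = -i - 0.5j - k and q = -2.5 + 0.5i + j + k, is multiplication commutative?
No: pq = 2 + 3i + 1.75j + 1.75k ≠ 2 + 2i + 0.75j + 3.25k = qp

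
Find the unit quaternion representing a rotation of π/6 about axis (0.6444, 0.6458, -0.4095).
0.9659 + 0.1668i + 0.1671j - 0.106k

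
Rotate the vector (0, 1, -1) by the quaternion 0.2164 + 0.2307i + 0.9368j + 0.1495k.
(-0.107, 0.669, 1.242)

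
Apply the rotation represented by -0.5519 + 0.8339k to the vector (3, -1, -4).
(-2.093, -2.371, -4)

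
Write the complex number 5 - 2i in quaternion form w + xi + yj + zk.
5 - 2i + 0j + 0k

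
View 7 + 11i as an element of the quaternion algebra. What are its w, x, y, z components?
7 + 11i + 0j + 0k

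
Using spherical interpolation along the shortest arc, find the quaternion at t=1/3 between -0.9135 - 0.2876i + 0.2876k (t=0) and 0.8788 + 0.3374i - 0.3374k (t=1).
-0.9026 - 0.3044i + 0.3044k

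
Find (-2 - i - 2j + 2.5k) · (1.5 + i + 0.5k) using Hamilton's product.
-3.25 - 4.5i + 4.75k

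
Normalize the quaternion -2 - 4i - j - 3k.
-0.3651 - 0.7303i - 0.1826j - 0.5477k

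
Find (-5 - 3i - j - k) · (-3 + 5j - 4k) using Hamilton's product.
16 + 18i - 34j + 8k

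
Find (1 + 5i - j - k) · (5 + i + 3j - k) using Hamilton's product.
2 + 30i + 2j + 10k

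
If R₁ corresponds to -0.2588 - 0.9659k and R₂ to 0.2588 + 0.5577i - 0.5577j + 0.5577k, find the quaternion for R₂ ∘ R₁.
0.4717 + 0.3943i + 0.683j - 0.3943k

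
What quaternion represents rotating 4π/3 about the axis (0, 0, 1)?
-0.5 + 0.866k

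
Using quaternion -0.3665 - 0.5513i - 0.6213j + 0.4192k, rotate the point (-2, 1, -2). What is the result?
(1.253, 1.135, 2.478)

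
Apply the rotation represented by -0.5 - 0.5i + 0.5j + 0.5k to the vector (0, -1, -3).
(3, 0, -1)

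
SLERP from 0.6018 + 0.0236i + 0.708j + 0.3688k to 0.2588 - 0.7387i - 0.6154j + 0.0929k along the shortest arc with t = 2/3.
0.0578 + 0.5954i + 0.7966j + 0.0875k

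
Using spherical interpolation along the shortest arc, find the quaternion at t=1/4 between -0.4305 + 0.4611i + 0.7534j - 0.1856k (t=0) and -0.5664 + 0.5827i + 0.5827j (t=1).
-0.469 + 0.4962i + 0.717j - 0.1402k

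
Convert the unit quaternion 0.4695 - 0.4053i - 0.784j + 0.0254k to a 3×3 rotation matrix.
[[-0.2306, 0.6117, -0.7568], [0.6594, 0.6702, 0.3407], [0.7156, -0.4204, -0.5578]]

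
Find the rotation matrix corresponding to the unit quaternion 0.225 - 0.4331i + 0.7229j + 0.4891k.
[[-0.5236, -0.8463, -0.0984], [-0.4061, 0.1464, 0.902], [-0.749, 0.5122, -0.4203]]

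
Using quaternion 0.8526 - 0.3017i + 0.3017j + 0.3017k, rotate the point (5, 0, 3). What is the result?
(4.177, 3.752, -1.575)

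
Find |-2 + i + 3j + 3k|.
√23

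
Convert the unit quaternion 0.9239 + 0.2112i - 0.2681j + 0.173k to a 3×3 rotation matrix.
[[0.7964, -0.4329, -0.4223], [0.2064, 0.8509, -0.483], [0.5685, 0.2975, 0.767]]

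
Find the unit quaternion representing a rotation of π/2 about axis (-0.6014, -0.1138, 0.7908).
0.7071 - 0.4253i - 0.0805j + 0.5592k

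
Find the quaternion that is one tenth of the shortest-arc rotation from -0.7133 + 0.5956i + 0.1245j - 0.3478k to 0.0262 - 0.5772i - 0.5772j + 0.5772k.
-0.6618 + 0.616i + 0.1809j - 0.3871k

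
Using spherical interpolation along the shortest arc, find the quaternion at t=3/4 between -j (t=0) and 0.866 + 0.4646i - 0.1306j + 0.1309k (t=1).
0.7703 + 0.4133i - 0.4714j + 0.1164k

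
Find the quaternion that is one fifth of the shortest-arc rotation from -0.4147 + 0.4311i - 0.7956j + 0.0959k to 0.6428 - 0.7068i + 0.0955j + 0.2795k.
-0.4961 + 0.5246i - 0.6917j + 0.0168k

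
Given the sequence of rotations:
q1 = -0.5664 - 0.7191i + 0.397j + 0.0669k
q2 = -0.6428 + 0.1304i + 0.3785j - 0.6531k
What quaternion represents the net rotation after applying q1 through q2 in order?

q2 · q1 = 0.3513 + 0.673i - 0.0087j + 0.6509k
0.3513 + 0.673i - 0.0087j + 0.6509k


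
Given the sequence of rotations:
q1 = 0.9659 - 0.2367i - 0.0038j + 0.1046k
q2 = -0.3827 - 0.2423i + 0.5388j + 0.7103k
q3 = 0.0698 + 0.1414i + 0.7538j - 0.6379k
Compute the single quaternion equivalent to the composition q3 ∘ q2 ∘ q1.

q2 · q1 = -0.4993 - 0.0844i + 0.3791j + 0.7745k
q3 · q2 · q1 = 0.1854 + 0.7492i - 0.4056j + 0.4898k
0.1854 + 0.7492i - 0.4056j + 0.4898k


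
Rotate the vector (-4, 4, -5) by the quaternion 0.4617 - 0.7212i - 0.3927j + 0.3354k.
(3.393, -6.578, -1.489)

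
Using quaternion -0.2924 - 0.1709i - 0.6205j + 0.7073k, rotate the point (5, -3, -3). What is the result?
(-6.093, 2.102, -1.204)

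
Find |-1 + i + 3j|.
√11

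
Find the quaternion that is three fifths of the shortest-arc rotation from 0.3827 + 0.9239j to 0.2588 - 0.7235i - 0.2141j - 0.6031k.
0.0126 + 0.5618i + 0.6818j + 0.4683k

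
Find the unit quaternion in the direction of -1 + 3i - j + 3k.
-0.2236 + 0.6708i - 0.2236j + 0.6708k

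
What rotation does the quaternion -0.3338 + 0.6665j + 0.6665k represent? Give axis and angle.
axis = (0, √2/2, √2/2), θ = 219°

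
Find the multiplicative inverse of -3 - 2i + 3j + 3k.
-0.0968 + 0.0645i - 0.0968j - 0.0968k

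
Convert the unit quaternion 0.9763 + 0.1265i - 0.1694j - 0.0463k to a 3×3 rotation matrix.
[[0.9383, 0.0475, -0.3425], [-0.1333, 0.9637, -0.2313], [0.3191, 0.2627, 0.9106]]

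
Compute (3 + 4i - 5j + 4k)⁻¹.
0.0455 - 0.0606i + 0.0758j - 0.0606k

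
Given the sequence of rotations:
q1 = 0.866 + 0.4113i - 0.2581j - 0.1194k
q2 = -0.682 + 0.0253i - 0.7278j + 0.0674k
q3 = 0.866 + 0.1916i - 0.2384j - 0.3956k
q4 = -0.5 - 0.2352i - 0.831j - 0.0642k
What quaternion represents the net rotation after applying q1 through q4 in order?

q2 · q1 = -0.7808 - 0.1543i - 0.4235j + 0.4326k
q3 · q2 · q1 = -0.5764 - 0.5539i - 0.2025j + 0.5656k
q4 · q3 · q2 · q1 = 0.026 - 0.0705i + 0.7488j - 0.6585k
0.026 - 0.0705i + 0.7488j - 0.6585k


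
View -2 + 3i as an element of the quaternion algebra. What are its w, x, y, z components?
-2 + 3i + 0j + 0k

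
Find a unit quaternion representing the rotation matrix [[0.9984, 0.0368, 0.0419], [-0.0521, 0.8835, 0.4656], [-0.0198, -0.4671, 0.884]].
0.9703 - 0.2403i + 0.0159j - 0.0229k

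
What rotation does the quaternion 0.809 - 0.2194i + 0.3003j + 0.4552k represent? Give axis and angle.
axis = (-0.3732, 0.5109, 0.7744), θ = 72°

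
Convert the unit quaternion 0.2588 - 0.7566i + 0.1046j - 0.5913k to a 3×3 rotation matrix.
[[0.2788, 0.1478, 0.9489], [-0.4643, -0.8442, 0.2679], [0.8406, -0.5153, -0.1668]]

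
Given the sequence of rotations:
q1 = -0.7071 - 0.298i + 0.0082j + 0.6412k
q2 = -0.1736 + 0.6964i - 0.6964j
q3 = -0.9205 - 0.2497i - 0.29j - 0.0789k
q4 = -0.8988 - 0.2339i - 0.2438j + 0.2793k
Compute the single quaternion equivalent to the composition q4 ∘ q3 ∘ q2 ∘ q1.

q2 · q1 = 0.336 - 0.8872i + 0.0445j - 0.3131k
q3 · q2 · q1 = -0.5426 + 0.8271i - 0.1466j - 0.0067k
q4 · q3 · q2 · q1 = 0.6473 - 0.5739i + 0.4935j + 0.0904k
0.6473 - 0.5739i + 0.4935j + 0.0904k


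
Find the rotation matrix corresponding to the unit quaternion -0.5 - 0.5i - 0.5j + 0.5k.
[[0, 1, 0], [0, 0, -1], [-1, 0, 0]]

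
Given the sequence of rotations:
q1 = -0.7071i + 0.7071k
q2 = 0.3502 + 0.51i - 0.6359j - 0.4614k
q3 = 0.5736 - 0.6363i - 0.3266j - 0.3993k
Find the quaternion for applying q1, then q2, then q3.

q2 · q1 = 0.6869 - 0.6973i - 0.0344j - 0.202k
q3 · q2 · q1 = -0.1416 - 0.7848i - 0.0942j - 0.596k
-0.1416 - 0.7848i - 0.0942j - 0.596k


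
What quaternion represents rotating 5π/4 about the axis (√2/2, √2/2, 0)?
-0.3827 + 0.6533i + 0.6533j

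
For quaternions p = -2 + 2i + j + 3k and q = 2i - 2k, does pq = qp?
No: pq = 2 - 6i + 10j + 2k ≠ 2 - 2i - 10j + 6k = qp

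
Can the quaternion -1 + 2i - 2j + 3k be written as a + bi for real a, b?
No. The quaternion -1 + 2i - 2j + 3k has j-coefficient y = -2 and k-coefficient z = 3, not both zero, so it does not lie in the complex subalgebra spanned by 1 and i.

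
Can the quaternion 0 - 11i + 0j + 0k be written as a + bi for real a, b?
Yes. The quaternion -11i has j- and k-coefficients y = z = 0, so it lies in the complex subalgebra spanned by 1 and i.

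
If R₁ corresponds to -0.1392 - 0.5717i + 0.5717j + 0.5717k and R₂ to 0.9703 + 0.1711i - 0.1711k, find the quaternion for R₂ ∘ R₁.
0.0606 - 0.4807i + 0.5547j + 0.6764k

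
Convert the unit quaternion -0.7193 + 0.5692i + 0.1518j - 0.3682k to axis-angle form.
axis = (0.8194, 0.2185, -0.53), θ = 272°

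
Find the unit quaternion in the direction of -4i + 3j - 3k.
-0.686i + 0.5145j - 0.5145k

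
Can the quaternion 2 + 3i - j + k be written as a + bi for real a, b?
No. The quaternion 2 + 3i - j + k has j-coefficient y = -1 and k-coefficient z = 1, not both zero, so it does not lie in the complex subalgebra spanned by 1 and i.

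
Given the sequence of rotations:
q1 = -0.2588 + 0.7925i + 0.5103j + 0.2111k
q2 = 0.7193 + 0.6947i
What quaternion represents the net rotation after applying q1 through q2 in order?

q2 · q1 = -0.7367 + 0.3903i + 0.2204j + 0.5063k
-0.7367 + 0.3903i + 0.2204j + 0.5063k


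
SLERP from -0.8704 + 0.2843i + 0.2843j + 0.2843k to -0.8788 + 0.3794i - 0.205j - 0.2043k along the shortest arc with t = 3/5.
-0.9318 + 0.3629i - 0.0077j - 0.0073k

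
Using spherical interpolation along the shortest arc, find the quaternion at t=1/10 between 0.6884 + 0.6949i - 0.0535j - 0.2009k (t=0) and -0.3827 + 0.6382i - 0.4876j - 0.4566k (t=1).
0.605 + 0.7465i - 0.1156j - 0.2519k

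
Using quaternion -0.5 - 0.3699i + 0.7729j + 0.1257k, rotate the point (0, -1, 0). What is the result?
(0.446, -0.695, -0.564)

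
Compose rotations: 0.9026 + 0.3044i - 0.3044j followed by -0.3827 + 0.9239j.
-0.0642 - 0.1165i + 0.9504j - 0.2812k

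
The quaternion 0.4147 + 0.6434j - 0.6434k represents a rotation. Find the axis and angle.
axis = (0, √2/2, -√2/2), θ = 131°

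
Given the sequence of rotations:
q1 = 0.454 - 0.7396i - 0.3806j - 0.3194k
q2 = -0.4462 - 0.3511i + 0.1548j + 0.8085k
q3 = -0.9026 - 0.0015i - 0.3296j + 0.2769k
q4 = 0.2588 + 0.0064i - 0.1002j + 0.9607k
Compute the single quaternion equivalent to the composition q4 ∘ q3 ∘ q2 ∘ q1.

q2 · q1 = -0.1451 + 0.4289i - 0.47j + 0.7577k
q3 · q2 · q1 = -0.2331 - 0.5065i + 0.5919j - 0.582k
q4 · q3 · q2 · q1 = 0.5614 - 0.6429i - 0.3063j - 0.4215k
0.5614 - 0.6429i - 0.3063j - 0.4215k


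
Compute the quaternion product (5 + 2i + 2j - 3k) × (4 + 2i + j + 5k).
29 + 31i - 3j + 11k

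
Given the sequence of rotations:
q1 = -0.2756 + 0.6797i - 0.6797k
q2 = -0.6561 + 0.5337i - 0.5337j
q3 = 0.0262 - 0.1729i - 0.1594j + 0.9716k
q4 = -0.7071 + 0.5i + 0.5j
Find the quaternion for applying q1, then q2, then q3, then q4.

q2 · q1 = -0.1819 - 0.2303i + 0.5098j + 0.8087k
q3 · q2 · q1 = -0.7491 - 0.5988i - 0.0416j - 0.2804k
q4 · q3 · q2 · q1 = 0.8499 - 0.0913i - 0.2049j + 0.4769k
0.8499 - 0.0913i - 0.2049j + 0.4769k


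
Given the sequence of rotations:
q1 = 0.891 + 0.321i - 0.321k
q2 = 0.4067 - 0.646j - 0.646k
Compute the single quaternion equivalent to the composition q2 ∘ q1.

q2 · q1 = 0.155 + 0.3379i - 0.783j - 0.4988k
0.155 + 0.3379i - 0.783j - 0.4988k


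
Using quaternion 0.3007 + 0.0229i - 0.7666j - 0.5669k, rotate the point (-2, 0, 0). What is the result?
(1.636, 0.752, -0.87)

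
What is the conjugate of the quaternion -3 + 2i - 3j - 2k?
-3 - 2i + 3j + 2k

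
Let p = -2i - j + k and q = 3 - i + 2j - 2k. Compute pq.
2 - 6i - 8j - 2k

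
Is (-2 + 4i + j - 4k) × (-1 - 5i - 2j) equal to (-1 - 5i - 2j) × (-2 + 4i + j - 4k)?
No: pq = 24 - 2i + 23j + k ≠ 24 + 14i - 17j + 7k = qp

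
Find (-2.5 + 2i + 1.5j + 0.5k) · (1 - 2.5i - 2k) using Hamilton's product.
3.5 + 5.25i + 4.25j + 9.25k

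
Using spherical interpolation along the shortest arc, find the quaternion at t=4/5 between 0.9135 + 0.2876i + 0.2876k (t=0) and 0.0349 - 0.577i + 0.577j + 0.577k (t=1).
0.3098 - 0.4571i + 0.5443j + 0.6315k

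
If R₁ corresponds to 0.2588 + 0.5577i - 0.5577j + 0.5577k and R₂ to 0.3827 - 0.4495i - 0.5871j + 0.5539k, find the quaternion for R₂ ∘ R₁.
-0.2866 + 0.0786i + 0.1942j + 0.9349k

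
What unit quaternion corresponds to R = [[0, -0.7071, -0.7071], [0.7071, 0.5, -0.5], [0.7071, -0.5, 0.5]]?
0.7071 - 0.5j + 0.5k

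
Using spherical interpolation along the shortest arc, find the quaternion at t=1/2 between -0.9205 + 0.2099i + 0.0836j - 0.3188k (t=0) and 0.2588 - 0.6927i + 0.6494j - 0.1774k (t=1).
-0.7392 + 0.5657i - 0.3546j - 0.0886k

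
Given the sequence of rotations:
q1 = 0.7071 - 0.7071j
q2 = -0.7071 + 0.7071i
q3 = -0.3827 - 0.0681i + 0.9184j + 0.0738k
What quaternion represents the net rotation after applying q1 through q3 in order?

q2 · q1 = -0.5 + 0.5i + 0.5j - 0.5k
q3 · q2 · q1 = -0.1969 - 0.6534i - 0.6477j - 0.3388k
-0.1969 - 0.6534i - 0.6477j - 0.3388k


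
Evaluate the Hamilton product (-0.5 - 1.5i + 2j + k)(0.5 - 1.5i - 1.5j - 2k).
2.5 - 2.5i - 2.75j + 6.75k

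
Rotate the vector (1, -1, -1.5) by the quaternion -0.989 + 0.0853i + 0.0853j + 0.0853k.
(1.019, -1.4, -1.119)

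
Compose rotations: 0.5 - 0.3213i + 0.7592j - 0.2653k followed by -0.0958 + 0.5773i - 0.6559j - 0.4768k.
0.5091 + 0.8554i - 0.0943j + 0.0146k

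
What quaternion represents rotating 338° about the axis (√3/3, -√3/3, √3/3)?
-0.9816 + 0.1102i - 0.1102j + 0.1102k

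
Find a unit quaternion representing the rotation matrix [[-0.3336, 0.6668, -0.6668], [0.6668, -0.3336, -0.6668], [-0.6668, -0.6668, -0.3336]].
-0.5774i - 0.5774j + 0.5774k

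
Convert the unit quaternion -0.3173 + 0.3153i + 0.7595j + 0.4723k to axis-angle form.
axis = (0.3325, 0.8009, 0.498), θ = 217°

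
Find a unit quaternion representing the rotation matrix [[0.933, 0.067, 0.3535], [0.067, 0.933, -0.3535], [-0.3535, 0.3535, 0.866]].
0.9659 + 0.183i + 0.183j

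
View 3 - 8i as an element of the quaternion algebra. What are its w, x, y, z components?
3 - 8i + 0j + 0k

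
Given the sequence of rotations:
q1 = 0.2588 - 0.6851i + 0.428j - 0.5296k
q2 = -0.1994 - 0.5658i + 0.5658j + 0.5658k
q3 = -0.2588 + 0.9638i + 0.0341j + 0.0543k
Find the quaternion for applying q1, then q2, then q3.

q2 · q1 = -0.3817 - 0.5516i - 0.6262j + 0.3975k
q3 · q2 · q1 = 0.6302 - 0.1776i - 0.264j - 0.7083k
0.6302 - 0.1776i - 0.264j - 0.7083k


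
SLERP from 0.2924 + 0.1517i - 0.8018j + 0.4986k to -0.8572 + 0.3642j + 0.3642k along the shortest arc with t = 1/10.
0.3869 + 0.1436i - 0.8056j + 0.4251k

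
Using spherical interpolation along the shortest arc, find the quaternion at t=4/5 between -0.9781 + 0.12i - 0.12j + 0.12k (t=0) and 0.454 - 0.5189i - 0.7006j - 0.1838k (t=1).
-0.6337 + 0.479i + 0.5774j + 0.1887k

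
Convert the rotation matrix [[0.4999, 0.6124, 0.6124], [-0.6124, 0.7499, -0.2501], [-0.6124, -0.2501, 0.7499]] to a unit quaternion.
0.866 + 0.3536j - 0.3536k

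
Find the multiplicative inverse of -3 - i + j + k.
-0.25 + 0.0833i - 0.0833j - 0.0833k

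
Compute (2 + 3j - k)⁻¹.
0.1429 - 0.2143j + 0.0714k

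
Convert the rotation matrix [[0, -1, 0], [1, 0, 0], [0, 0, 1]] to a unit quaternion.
0.7071 + 0.7071k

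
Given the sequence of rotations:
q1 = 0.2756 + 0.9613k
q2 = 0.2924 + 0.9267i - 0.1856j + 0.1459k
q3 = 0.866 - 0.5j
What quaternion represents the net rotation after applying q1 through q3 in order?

q2 · q1 = -0.0597 + 0.077i - 0.942j + 0.3213k
q3 · q2 · q1 = -0.5227 - 0.094i - 0.7859j + 0.3167k
-0.5227 - 0.094i - 0.7859j + 0.3167k


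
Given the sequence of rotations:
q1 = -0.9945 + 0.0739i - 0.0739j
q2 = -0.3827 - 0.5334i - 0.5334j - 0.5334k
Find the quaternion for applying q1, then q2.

q2 · q1 = 0.3806 + 0.4628i + 0.5193j + 0.6093k
0.3806 + 0.4628i + 0.5193j + 0.6093k


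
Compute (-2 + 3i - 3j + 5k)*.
-2 - 3i + 3j - 5k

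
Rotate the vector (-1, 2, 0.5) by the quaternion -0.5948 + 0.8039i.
(-1, -0.107, -2.059)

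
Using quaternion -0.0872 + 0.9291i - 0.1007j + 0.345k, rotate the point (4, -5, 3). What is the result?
(5.577, 4.111, 1.411)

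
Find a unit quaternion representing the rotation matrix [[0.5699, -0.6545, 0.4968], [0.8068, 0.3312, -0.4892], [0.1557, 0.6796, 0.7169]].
0.809 + 0.3612i + 0.1054j + 0.4516k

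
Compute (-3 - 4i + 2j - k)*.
-3 + 4i - 2j + k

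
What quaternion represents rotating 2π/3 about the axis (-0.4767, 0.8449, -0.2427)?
0.5 - 0.4128i + 0.7317j - 0.2102k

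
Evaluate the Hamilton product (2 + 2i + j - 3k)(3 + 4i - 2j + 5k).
15 + 13i - 23j - 7k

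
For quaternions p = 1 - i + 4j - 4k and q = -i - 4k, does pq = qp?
No: pq = -17 - 17i ≠ -17 + 15i - 8k = qp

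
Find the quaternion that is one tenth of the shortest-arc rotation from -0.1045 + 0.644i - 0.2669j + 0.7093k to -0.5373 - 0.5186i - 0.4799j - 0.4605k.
-0.0323 + 0.6661i - 0.1913j + 0.7202k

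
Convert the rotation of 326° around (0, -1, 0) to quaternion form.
-0.9563 - 0.2924j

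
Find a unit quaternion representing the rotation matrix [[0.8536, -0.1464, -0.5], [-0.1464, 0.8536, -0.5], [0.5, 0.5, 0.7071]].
0.9239 + 0.2706i - 0.2706j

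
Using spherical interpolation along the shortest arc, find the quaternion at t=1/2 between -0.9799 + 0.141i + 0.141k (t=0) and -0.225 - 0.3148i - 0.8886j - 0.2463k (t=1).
-0.7975 - 0.115i - 0.5881j - 0.0697k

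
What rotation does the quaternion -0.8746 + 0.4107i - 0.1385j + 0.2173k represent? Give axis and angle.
axis = (0.8471, -0.2857, 0.4482), θ = 302°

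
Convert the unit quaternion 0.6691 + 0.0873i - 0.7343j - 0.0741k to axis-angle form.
axis = (0.1175, -0.9881, -0.0997), θ = 96°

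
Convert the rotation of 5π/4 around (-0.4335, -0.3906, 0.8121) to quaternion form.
-0.3827 - 0.4005i - 0.3609j + 0.7503k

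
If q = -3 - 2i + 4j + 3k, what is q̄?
-3 + 2i - 4j - 3k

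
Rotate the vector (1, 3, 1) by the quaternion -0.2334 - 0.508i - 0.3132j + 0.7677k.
(1.021, -2.843, -1.37)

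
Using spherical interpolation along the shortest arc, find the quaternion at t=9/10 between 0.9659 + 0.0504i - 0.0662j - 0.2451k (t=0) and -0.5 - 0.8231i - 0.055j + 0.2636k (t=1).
0.5762 + 0.7692i + 0.0433j - 0.273k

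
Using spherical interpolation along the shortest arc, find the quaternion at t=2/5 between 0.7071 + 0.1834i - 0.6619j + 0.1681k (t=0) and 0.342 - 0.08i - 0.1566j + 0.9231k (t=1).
0.6433 + 0.0872i - 0.525j + 0.5504k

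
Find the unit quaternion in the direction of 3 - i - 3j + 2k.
0.6255 - 0.2085i - 0.6255j + 0.417k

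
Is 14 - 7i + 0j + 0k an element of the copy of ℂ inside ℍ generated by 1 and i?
Yes. The quaternion 14 - 7i has j- and k-coefficients y = z = 0, so it lies in the complex subalgebra spanned by 1 and i.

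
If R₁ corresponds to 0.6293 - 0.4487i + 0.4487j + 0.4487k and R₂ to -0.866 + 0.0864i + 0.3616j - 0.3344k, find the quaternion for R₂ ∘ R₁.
-0.5184 + 0.7552i - 0.0497j - 0.398k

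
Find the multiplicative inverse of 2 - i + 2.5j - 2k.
0.1311 + 0.0656i - 0.1639j + 0.1311k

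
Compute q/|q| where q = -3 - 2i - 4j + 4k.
-0.4472 - 0.2981i - 0.5963j + 0.5963k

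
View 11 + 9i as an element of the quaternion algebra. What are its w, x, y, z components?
11 + 9i + 0j + 0k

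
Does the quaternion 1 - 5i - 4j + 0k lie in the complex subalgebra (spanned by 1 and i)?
No. The quaternion 1 - 5i - 4j has j-coefficient y = -4 and k-coefficient z = 0, not both zero, so it does not lie in the complex subalgebra spanned by 1 and i.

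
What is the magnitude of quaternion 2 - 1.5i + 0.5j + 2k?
3.24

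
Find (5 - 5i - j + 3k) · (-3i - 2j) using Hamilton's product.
-17 - 9i - 19j + 7k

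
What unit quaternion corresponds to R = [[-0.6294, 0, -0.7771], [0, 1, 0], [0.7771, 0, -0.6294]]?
-0.4305 + 0.9026j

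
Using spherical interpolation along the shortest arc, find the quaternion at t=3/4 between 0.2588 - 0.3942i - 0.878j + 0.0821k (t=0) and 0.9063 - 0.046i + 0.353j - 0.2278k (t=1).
-0.7238 - 0.1028i - 0.6403j + 0.2358k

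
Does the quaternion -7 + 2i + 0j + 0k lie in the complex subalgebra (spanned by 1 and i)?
Yes. The quaternion -7 + 2i has j- and k-coefficients y = z = 0, so it lies in the complex subalgebra spanned by 1 and i.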